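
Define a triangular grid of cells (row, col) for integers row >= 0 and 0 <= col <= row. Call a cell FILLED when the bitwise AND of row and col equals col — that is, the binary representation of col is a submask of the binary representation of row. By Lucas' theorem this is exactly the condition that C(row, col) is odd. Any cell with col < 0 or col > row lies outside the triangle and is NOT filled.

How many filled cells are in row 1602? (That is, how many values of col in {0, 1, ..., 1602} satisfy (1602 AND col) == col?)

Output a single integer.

Answer: 16

Derivation:
1602 in binary = 11001000010
popcount(1602) = number of 1-bits in 11001000010 = 4
A col c satisfies (1602 AND c) == c iff every set bit of c is also set in 1602; each of the 4 set bits of 1602 can independently be on or off in c.
count = 2^4 = 16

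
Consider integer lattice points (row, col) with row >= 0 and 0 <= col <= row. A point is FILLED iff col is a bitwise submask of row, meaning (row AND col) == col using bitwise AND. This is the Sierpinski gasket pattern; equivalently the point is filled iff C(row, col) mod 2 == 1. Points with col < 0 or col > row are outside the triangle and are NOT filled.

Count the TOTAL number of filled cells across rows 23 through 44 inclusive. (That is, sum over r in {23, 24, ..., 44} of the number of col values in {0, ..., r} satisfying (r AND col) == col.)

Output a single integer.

r23=10111 pc4: +16 =16
r24=11000 pc2: +4 =20
r25=11001 pc3: +8 =28
r26=11010 pc3: +8 =36
r27=11011 pc4: +16 =52
r28=11100 pc3: +8 =60
r29=11101 pc4: +16 =76
r30=11110 pc4: +16 =92
r31=11111 pc5: +32 =124
r32=100000 pc1: +2 =126
r33=100001 pc2: +4 =130
r34=100010 pc2: +4 =134
r35=100011 pc3: +8 =142
r36=100100 pc2: +4 =146
r37=100101 pc3: +8 =154
r38=100110 pc3: +8 =162
r39=100111 pc4: +16 =178
r40=101000 pc2: +4 =182
r41=101001 pc3: +8 =190
r42=101010 pc3: +8 =198
r43=101011 pc4: +16 =214
r44=101100 pc3: +8 =222

Answer: 222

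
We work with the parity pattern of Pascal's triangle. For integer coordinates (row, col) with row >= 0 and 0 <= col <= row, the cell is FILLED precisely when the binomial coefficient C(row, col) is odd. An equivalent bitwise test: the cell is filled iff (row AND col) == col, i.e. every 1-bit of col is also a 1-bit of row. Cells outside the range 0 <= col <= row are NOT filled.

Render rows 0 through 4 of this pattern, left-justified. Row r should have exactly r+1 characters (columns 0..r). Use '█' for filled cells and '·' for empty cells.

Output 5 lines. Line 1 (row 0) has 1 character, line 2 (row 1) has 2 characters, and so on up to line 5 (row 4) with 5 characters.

r0=0: █
r1=1: ██
r2=10: █·█
r3=11: ████
r4=100: █···█

Answer: █
██
█·█
████
█···█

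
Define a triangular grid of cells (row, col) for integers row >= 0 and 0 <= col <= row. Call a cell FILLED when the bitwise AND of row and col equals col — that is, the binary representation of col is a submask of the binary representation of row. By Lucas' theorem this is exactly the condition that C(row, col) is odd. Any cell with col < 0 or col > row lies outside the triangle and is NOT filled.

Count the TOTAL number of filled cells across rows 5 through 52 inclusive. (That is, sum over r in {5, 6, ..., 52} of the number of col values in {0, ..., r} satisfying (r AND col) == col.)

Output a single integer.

Answer: 438

Derivation:
r5=101 pc2: +4 =4
r6=110 pc2: +4 =8
r7=111 pc3: +8 =16
r8=1000 pc1: +2 =18
r9=1001 pc2: +4 =22
r10=1010 pc2: +4 =26
r11=1011 pc3: +8 =34
r12=1100 pc2: +4 =38
r13=1101 pc3: +8 =46
r14=1110 pc3: +8 =54
r15=1111 pc4: +16 =70
r16=10000 pc1: +2 =72
r17=10001 pc2: +4 =76
r18=10010 pc2: +4 =80
r19=10011 pc3: +8 =88
r20=10100 pc2: +4 =92
r21=10101 pc3: +8 =100
r22=10110 pc3: +8 =108
r23=10111 pc4: +16 =124
r24=11000 pc2: +4 =128
r25=11001 pc3: +8 =136
r26=11010 pc3: +8 =144
r27=11011 pc4: +16 =160
r28=11100 pc3: +8 =168
r29=11101 pc4: +16 =184
r30=11110 pc4: +16 =200
r31=11111 pc5: +32 =232
r32=100000 pc1: +2 =234
r33=100001 pc2: +4 =238
r34=100010 pc2: +4 =242
r35=100011 pc3: +8 =250
r36=100100 pc2: +4 =254
r37=100101 pc3: +8 =262
r38=100110 pc3: +8 =270
r39=100111 pc4: +16 =286
r40=101000 pc2: +4 =290
r41=101001 pc3: +8 =298
r42=101010 pc3: +8 =306
r43=101011 pc4: +16 =322
r44=101100 pc3: +8 =330
r45=101101 pc4: +16 =346
r46=101110 pc4: +16 =362
r47=101111 pc5: +32 =394
r48=110000 pc2: +4 =398
r49=110001 pc3: +8 =406
r50=110010 pc3: +8 =414
r51=110011 pc4: +16 =430
r52=110100 pc3: +8 =438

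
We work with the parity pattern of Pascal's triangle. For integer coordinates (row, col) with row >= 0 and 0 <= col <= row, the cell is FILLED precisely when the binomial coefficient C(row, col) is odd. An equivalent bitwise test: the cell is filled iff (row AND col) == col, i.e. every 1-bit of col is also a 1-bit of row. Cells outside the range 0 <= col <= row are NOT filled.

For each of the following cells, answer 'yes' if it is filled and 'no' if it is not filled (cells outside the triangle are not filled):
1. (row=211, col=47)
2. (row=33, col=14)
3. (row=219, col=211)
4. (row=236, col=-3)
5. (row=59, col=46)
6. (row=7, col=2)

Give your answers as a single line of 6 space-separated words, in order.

(211,47): row=0b11010011, col=0b101111, row AND col = 0b11 = 3; 3 != 47 -> empty
(33,14): row=0b100001, col=0b1110, row AND col = 0b0 = 0; 0 != 14 -> empty
(219,211): row=0b11011011, col=0b11010011, row AND col = 0b11010011 = 211; 211 == 211 -> filled
(236,-3): col outside [0, 236] -> not filled
(59,46): row=0b111011, col=0b101110, row AND col = 0b101010 = 42; 42 != 46 -> empty
(7,2): row=0b111, col=0b10, row AND col = 0b10 = 2; 2 == 2 -> filled

Answer: no no yes no no yes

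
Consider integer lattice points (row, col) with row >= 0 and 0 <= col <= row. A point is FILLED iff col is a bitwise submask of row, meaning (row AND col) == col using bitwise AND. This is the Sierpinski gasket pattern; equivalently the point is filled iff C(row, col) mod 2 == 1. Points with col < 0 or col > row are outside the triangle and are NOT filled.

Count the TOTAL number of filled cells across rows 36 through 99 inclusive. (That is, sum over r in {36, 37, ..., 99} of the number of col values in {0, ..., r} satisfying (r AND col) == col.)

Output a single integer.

r36=100100 pc2: +4 =4
r37=100101 pc3: +8 =12
r38=100110 pc3: +8 =20
r39=100111 pc4: +16 =36
r40=101000 pc2: +4 =40
r41=101001 pc3: +8 =48
r42=101010 pc3: +8 =56
r43=101011 pc4: +16 =72
r44=101100 pc3: +8 =80
r45=101101 pc4: +16 =96
r46=101110 pc4: +16 =112
r47=101111 pc5: +32 =144
r48=110000 pc2: +4 =148
r49=110001 pc3: +8 =156
r50=110010 pc3: +8 =164
r51=110011 pc4: +16 =180
r52=110100 pc3: +8 =188
r53=110101 pc4: +16 =204
r54=110110 pc4: +16 =220
r55=110111 pc5: +32 =252
r56=111000 pc3: +8 =260
r57=111001 pc4: +16 =276
r58=111010 pc4: +16 =292
r59=111011 pc5: +32 =324
r60=111100 pc4: +16 =340
r61=111101 pc5: +32 =372
r62=111110 pc5: +32 =404
r63=111111 pc6: +64 =468
r64=1000000 pc1: +2 =470
r65=1000001 pc2: +4 =474
r66=1000010 pc2: +4 =478
r67=1000011 pc3: +8 =486
r68=1000100 pc2: +4 =490
r69=1000101 pc3: +8 =498
r70=1000110 pc3: +8 =506
r71=1000111 pc4: +16 =522
r72=1001000 pc2: +4 =526
r73=1001001 pc3: +8 =534
r74=1001010 pc3: +8 =542
r75=1001011 pc4: +16 =558
r76=1001100 pc3: +8 =566
r77=1001101 pc4: +16 =582
r78=1001110 pc4: +16 =598
r79=1001111 pc5: +32 =630
r80=1010000 pc2: +4 =634
r81=1010001 pc3: +8 =642
r82=1010010 pc3: +8 =650
r83=1010011 pc4: +16 =666
r84=1010100 pc3: +8 =674
r85=1010101 pc4: +16 =690
r86=1010110 pc4: +16 =706
r87=1010111 pc5: +32 =738
r88=1011000 pc3: +8 =746
r89=1011001 pc4: +16 =762
r90=1011010 pc4: +16 =778
r91=1011011 pc5: +32 =810
r92=1011100 pc4: +16 =826
r93=1011101 pc5: +32 =858
r94=1011110 pc5: +32 =890
r95=1011111 pc6: +64 =954
r96=1100000 pc2: +4 =958
r97=1100001 pc3: +8 =966
r98=1100010 pc3: +8 =974
r99=1100011 pc4: +16 =990

Answer: 990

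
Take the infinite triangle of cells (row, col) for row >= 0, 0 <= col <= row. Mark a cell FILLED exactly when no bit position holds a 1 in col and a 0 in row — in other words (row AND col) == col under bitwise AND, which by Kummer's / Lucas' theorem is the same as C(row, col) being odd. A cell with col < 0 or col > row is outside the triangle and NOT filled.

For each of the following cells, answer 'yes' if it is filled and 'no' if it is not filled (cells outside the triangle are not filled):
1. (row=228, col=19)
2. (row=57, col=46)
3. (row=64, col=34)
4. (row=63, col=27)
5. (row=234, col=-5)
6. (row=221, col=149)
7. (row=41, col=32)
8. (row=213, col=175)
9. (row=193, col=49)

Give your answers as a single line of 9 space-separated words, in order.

Answer: no no no yes no yes yes no no

Derivation:
(228,19): row=0b11100100, col=0b10011, row AND col = 0b0 = 0; 0 != 19 -> empty
(57,46): row=0b111001, col=0b101110, row AND col = 0b101000 = 40; 40 != 46 -> empty
(64,34): row=0b1000000, col=0b100010, row AND col = 0b0 = 0; 0 != 34 -> empty
(63,27): row=0b111111, col=0b11011, row AND col = 0b11011 = 27; 27 == 27 -> filled
(234,-5): col outside [0, 234] -> not filled
(221,149): row=0b11011101, col=0b10010101, row AND col = 0b10010101 = 149; 149 == 149 -> filled
(41,32): row=0b101001, col=0b100000, row AND col = 0b100000 = 32; 32 == 32 -> filled
(213,175): row=0b11010101, col=0b10101111, row AND col = 0b10000101 = 133; 133 != 175 -> empty
(193,49): row=0b11000001, col=0b110001, row AND col = 0b1 = 1; 1 != 49 -> empty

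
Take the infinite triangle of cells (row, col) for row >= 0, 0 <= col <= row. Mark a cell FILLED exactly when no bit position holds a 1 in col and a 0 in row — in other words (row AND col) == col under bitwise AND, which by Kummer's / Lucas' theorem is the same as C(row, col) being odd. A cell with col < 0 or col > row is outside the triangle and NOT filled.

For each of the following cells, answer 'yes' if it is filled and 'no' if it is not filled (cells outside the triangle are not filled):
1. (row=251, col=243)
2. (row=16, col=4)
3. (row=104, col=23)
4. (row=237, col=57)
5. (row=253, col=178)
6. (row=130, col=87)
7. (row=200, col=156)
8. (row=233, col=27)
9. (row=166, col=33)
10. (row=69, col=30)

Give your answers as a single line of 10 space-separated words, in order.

(251,243): row=0b11111011, col=0b11110011, row AND col = 0b11110011 = 243; 243 == 243 -> filled
(16,4): row=0b10000, col=0b100, row AND col = 0b0 = 0; 0 != 4 -> empty
(104,23): row=0b1101000, col=0b10111, row AND col = 0b0 = 0; 0 != 23 -> empty
(237,57): row=0b11101101, col=0b111001, row AND col = 0b101001 = 41; 41 != 57 -> empty
(253,178): row=0b11111101, col=0b10110010, row AND col = 0b10110000 = 176; 176 != 178 -> empty
(130,87): row=0b10000010, col=0b1010111, row AND col = 0b10 = 2; 2 != 87 -> empty
(200,156): row=0b11001000, col=0b10011100, row AND col = 0b10001000 = 136; 136 != 156 -> empty
(233,27): row=0b11101001, col=0b11011, row AND col = 0b1001 = 9; 9 != 27 -> empty
(166,33): row=0b10100110, col=0b100001, row AND col = 0b100000 = 32; 32 != 33 -> empty
(69,30): row=0b1000101, col=0b11110, row AND col = 0b100 = 4; 4 != 30 -> empty

Answer: yes no no no no no no no no no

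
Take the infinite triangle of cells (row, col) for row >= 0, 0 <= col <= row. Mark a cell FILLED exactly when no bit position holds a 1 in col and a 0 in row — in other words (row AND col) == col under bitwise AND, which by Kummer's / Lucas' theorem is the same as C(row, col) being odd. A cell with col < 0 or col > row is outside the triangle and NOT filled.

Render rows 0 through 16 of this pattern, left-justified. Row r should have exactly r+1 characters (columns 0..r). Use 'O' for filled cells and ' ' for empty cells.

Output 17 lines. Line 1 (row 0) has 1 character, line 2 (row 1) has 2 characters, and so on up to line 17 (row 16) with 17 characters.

r0=0: O
r1=1: OO
r2=10: O O
r3=11: OOOO
r4=100: O   O
r5=101: OO  OO
r6=110: O O O O
r7=111: OOOOOOOO
r8=1000: O       O
r9=1001: OO      OO
r10=1010: O O     O O
r11=1011: OOOO    OOOO
r12=1100: O   O   O   O
r13=1101: OO  OO  OO  OO
r14=1110: O O O O O O O O
r15=1111: OOOOOOOOOOOOOOOO
r16=10000: O               O

Answer: O
OO
O O
OOOO
O   O
OO  OO
O O O O
OOOOOOOO
O       O
OO      OO
O O     O O
OOOO    OOOO
O   O   O   O
OO  OO  OO  OO
O O O O O O O O
OOOOOOOOOOOOOOOO
O               O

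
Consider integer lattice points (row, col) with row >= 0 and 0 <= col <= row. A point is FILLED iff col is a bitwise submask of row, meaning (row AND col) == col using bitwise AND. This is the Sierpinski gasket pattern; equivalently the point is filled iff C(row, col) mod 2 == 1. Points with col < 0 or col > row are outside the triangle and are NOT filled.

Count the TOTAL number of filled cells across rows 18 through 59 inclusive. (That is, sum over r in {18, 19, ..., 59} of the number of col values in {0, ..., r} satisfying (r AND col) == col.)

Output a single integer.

Answer: 498

Derivation:
r18=10010 pc2: +4 =4
r19=10011 pc3: +8 =12
r20=10100 pc2: +4 =16
r21=10101 pc3: +8 =24
r22=10110 pc3: +8 =32
r23=10111 pc4: +16 =48
r24=11000 pc2: +4 =52
r25=11001 pc3: +8 =60
r26=11010 pc3: +8 =68
r27=11011 pc4: +16 =84
r28=11100 pc3: +8 =92
r29=11101 pc4: +16 =108
r30=11110 pc4: +16 =124
r31=11111 pc5: +32 =156
r32=100000 pc1: +2 =158
r33=100001 pc2: +4 =162
r34=100010 pc2: +4 =166
r35=100011 pc3: +8 =174
r36=100100 pc2: +4 =178
r37=100101 pc3: +8 =186
r38=100110 pc3: +8 =194
r39=100111 pc4: +16 =210
r40=101000 pc2: +4 =214
r41=101001 pc3: +8 =222
r42=101010 pc3: +8 =230
r43=101011 pc4: +16 =246
r44=101100 pc3: +8 =254
r45=101101 pc4: +16 =270
r46=101110 pc4: +16 =286
r47=101111 pc5: +32 =318
r48=110000 pc2: +4 =322
r49=110001 pc3: +8 =330
r50=110010 pc3: +8 =338
r51=110011 pc4: +16 =354
r52=110100 pc3: +8 =362
r53=110101 pc4: +16 =378
r54=110110 pc4: +16 =394
r55=110111 pc5: +32 =426
r56=111000 pc3: +8 =434
r57=111001 pc4: +16 =450
r58=111010 pc4: +16 =466
r59=111011 pc5: +32 =498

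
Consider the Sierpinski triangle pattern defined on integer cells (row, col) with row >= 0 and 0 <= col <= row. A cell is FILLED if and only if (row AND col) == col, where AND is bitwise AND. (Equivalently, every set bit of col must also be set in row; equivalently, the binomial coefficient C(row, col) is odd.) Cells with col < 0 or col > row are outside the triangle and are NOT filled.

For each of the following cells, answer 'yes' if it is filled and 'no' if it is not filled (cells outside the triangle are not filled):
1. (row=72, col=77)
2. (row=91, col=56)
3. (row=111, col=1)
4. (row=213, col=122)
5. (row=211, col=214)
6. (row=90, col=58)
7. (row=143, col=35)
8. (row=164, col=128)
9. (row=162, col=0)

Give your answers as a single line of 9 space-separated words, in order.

(72,77): col outside [0, 72] -> not filled
(91,56): row=0b1011011, col=0b111000, row AND col = 0b11000 = 24; 24 != 56 -> empty
(111,1): row=0b1101111, col=0b1, row AND col = 0b1 = 1; 1 == 1 -> filled
(213,122): row=0b11010101, col=0b1111010, row AND col = 0b1010000 = 80; 80 != 122 -> empty
(211,214): col outside [0, 211] -> not filled
(90,58): row=0b1011010, col=0b111010, row AND col = 0b11010 = 26; 26 != 58 -> empty
(143,35): row=0b10001111, col=0b100011, row AND col = 0b11 = 3; 3 != 35 -> empty
(164,128): row=0b10100100, col=0b10000000, row AND col = 0b10000000 = 128; 128 == 128 -> filled
(162,0): row=0b10100010, col=0b0, row AND col = 0b0 = 0; 0 == 0 -> filled

Answer: no no yes no no no no yes yes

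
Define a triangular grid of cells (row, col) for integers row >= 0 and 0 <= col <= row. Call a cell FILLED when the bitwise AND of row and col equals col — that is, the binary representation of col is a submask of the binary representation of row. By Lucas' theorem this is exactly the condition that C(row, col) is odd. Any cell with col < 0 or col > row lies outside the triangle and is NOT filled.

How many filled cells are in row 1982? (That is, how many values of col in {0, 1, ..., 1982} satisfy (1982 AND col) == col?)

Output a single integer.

1982 in binary = 11110111110
popcount(1982) = number of 1-bits in 11110111110 = 9
A col c satisfies (1982 AND c) == c iff every set bit of c is also set in 1982; each of the 9 set bits of 1982 can independently be on or off in c.
count = 2^9 = 512

Answer: 512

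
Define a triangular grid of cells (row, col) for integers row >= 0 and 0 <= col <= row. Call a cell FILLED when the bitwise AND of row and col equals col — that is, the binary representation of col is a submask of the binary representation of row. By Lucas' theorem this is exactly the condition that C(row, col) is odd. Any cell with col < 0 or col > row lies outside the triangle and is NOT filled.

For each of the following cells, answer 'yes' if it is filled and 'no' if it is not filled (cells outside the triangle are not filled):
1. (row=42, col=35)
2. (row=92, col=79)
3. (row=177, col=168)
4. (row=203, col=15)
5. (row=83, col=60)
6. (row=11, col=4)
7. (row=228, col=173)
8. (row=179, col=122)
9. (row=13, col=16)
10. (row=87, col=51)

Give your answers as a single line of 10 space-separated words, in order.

(42,35): row=0b101010, col=0b100011, row AND col = 0b100010 = 34; 34 != 35 -> empty
(92,79): row=0b1011100, col=0b1001111, row AND col = 0b1001100 = 76; 76 != 79 -> empty
(177,168): row=0b10110001, col=0b10101000, row AND col = 0b10100000 = 160; 160 != 168 -> empty
(203,15): row=0b11001011, col=0b1111, row AND col = 0b1011 = 11; 11 != 15 -> empty
(83,60): row=0b1010011, col=0b111100, row AND col = 0b10000 = 16; 16 != 60 -> empty
(11,4): row=0b1011, col=0b100, row AND col = 0b0 = 0; 0 != 4 -> empty
(228,173): row=0b11100100, col=0b10101101, row AND col = 0b10100100 = 164; 164 != 173 -> empty
(179,122): row=0b10110011, col=0b1111010, row AND col = 0b110010 = 50; 50 != 122 -> empty
(13,16): col outside [0, 13] -> not filled
(87,51): row=0b1010111, col=0b110011, row AND col = 0b10011 = 19; 19 != 51 -> empty

Answer: no no no no no no no no no no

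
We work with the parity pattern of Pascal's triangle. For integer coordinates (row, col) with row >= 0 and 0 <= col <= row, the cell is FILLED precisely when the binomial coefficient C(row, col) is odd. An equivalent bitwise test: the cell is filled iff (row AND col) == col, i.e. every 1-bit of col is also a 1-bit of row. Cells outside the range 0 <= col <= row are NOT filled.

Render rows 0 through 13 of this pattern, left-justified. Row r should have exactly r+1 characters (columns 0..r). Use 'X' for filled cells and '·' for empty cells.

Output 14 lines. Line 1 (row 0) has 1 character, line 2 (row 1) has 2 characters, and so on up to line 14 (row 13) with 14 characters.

r0=0: X
r1=1: XX
r2=10: X·X
r3=11: XXXX
r4=100: X···X
r5=101: XX··XX
r6=110: X·X·X·X
r7=111: XXXXXXXX
r8=1000: X·······X
r9=1001: XX······XX
r10=1010: X·X·····X·X
r11=1011: XXXX····XXXX
r12=1100: X···X···X···X
r13=1101: XX··XX··XX··XX

Answer: X
XX
X·X
XXXX
X···X
XX··XX
X·X·X·X
XXXXXXXX
X·······X
XX······XX
X·X·····X·X
XXXX····XXXX
X···X···X···X
XX··XX··XX··XX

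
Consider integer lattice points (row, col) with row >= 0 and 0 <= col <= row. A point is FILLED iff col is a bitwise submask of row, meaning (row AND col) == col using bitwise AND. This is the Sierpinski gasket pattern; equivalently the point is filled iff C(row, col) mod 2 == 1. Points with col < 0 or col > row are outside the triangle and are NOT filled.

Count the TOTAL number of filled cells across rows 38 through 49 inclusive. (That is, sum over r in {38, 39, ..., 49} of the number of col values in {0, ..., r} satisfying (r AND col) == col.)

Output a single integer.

r38=100110 pc3: +8 =8
r39=100111 pc4: +16 =24
r40=101000 pc2: +4 =28
r41=101001 pc3: +8 =36
r42=101010 pc3: +8 =44
r43=101011 pc4: +16 =60
r44=101100 pc3: +8 =68
r45=101101 pc4: +16 =84
r46=101110 pc4: +16 =100
r47=101111 pc5: +32 =132
r48=110000 pc2: +4 =136
r49=110001 pc3: +8 =144

Answer: 144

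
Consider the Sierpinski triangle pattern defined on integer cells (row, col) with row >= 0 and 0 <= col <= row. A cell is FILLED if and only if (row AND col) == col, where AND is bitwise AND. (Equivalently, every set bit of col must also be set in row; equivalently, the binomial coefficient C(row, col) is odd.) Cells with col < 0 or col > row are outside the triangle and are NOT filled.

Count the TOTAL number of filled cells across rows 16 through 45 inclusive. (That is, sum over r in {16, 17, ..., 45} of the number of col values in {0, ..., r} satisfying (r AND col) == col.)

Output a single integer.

Answer: 276

Derivation:
r16=10000 pc1: +2 =2
r17=10001 pc2: +4 =6
r18=10010 pc2: +4 =10
r19=10011 pc3: +8 =18
r20=10100 pc2: +4 =22
r21=10101 pc3: +8 =30
r22=10110 pc3: +8 =38
r23=10111 pc4: +16 =54
r24=11000 pc2: +4 =58
r25=11001 pc3: +8 =66
r26=11010 pc3: +8 =74
r27=11011 pc4: +16 =90
r28=11100 pc3: +8 =98
r29=11101 pc4: +16 =114
r30=11110 pc4: +16 =130
r31=11111 pc5: +32 =162
r32=100000 pc1: +2 =164
r33=100001 pc2: +4 =168
r34=100010 pc2: +4 =172
r35=100011 pc3: +8 =180
r36=100100 pc2: +4 =184
r37=100101 pc3: +8 =192
r38=100110 pc3: +8 =200
r39=100111 pc4: +16 =216
r40=101000 pc2: +4 =220
r41=101001 pc3: +8 =228
r42=101010 pc3: +8 =236
r43=101011 pc4: +16 =252
r44=101100 pc3: +8 =260
r45=101101 pc4: +16 =276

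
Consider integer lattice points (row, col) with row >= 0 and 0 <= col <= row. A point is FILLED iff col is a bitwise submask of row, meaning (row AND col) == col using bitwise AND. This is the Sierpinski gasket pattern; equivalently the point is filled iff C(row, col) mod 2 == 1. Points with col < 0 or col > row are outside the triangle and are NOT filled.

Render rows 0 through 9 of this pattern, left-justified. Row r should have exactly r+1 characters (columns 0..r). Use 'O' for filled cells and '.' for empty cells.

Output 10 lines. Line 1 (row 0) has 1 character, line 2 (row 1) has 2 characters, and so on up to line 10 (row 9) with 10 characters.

r0=0: O
r1=1: OO
r2=10: O.O
r3=11: OOOO
r4=100: O...O
r5=101: OO..OO
r6=110: O.O.O.O
r7=111: OOOOOOOO
r8=1000: O.......O
r9=1001: OO......OO

Answer: O
OO
O.O
OOOO
O...O
OO..OO
O.O.O.O
OOOOOOOO
O.......O
OO......OO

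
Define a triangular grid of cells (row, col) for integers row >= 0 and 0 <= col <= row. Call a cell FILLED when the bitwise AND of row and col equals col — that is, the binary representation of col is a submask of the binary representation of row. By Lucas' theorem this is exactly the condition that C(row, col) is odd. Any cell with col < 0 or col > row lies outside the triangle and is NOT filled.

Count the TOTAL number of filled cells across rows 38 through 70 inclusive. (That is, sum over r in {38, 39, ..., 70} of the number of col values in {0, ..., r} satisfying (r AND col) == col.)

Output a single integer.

Answer: 494

Derivation:
r38=100110 pc3: +8 =8
r39=100111 pc4: +16 =24
r40=101000 pc2: +4 =28
r41=101001 pc3: +8 =36
r42=101010 pc3: +8 =44
r43=101011 pc4: +16 =60
r44=101100 pc3: +8 =68
r45=101101 pc4: +16 =84
r46=101110 pc4: +16 =100
r47=101111 pc5: +32 =132
r48=110000 pc2: +4 =136
r49=110001 pc3: +8 =144
r50=110010 pc3: +8 =152
r51=110011 pc4: +16 =168
r52=110100 pc3: +8 =176
r53=110101 pc4: +16 =192
r54=110110 pc4: +16 =208
r55=110111 pc5: +32 =240
r56=111000 pc3: +8 =248
r57=111001 pc4: +16 =264
r58=111010 pc4: +16 =280
r59=111011 pc5: +32 =312
r60=111100 pc4: +16 =328
r61=111101 pc5: +32 =360
r62=111110 pc5: +32 =392
r63=111111 pc6: +64 =456
r64=1000000 pc1: +2 =458
r65=1000001 pc2: +4 =462
r66=1000010 pc2: +4 =466
r67=1000011 pc3: +8 =474
r68=1000100 pc2: +4 =478
r69=1000101 pc3: +8 =486
r70=1000110 pc3: +8 =494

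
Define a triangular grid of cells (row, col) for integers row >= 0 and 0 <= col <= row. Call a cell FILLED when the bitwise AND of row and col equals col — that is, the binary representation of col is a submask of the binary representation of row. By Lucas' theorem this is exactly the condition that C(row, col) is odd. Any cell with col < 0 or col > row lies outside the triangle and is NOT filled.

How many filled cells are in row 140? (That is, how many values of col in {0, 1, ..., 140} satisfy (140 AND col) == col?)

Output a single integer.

Answer: 8

Derivation:
140 in binary = 10001100
popcount(140) = number of 1-bits in 10001100 = 3
A col c satisfies (140 AND c) == c iff every set bit of c is also set in 140; each of the 3 set bits of 140 can independently be on or off in c.
count = 2^3 = 8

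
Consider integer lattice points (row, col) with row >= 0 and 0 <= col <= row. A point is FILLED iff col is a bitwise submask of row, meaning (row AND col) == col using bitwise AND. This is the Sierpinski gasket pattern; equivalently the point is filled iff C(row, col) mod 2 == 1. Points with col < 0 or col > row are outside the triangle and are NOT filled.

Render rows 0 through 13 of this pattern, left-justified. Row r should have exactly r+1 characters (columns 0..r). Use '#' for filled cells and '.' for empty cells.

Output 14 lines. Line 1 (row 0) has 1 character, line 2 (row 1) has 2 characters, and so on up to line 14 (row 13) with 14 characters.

r0=0: #
r1=1: ##
r2=10: #.#
r3=11: ####
r4=100: #...#
r5=101: ##..##
r6=110: #.#.#.#
r7=111: ########
r8=1000: #.......#
r9=1001: ##......##
r10=1010: #.#.....#.#
r11=1011: ####....####
r12=1100: #...#...#...#
r13=1101: ##..##..##..##

Answer: #
##
#.#
####
#...#
##..##
#.#.#.#
########
#.......#
##......##
#.#.....#.#
####....####
#...#...#...#
##..##..##..##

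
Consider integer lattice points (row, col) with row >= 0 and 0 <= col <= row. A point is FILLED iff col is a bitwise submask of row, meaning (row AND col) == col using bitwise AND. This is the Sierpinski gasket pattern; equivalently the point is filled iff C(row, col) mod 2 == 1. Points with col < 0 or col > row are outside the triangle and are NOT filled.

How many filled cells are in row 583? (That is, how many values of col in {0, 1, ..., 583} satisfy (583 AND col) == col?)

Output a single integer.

583 in binary = 1001000111
popcount(583) = number of 1-bits in 1001000111 = 5
A col c satisfies (583 AND c) == c iff every set bit of c is also set in 583; each of the 5 set bits of 583 can independently be on or off in c.
count = 2^5 = 32

Answer: 32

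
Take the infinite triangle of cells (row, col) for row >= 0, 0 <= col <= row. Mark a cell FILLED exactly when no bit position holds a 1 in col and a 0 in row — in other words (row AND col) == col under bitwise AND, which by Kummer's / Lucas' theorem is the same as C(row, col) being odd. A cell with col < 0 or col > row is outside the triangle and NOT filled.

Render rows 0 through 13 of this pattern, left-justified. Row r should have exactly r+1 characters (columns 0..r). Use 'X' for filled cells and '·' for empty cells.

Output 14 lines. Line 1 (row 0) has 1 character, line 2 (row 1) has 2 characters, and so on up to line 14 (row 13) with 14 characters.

r0=0: X
r1=1: XX
r2=10: X·X
r3=11: XXXX
r4=100: X···X
r5=101: XX··XX
r6=110: X·X·X·X
r7=111: XXXXXXXX
r8=1000: X·······X
r9=1001: XX······XX
r10=1010: X·X·····X·X
r11=1011: XXXX····XXXX
r12=1100: X···X···X···X
r13=1101: XX··XX··XX··XX

Answer: X
XX
X·X
XXXX
X···X
XX··XX
X·X·X·X
XXXXXXXX
X·······X
XX······XX
X·X·····X·X
XXXX····XXXX
X···X···X···X
XX··XX··XX··XX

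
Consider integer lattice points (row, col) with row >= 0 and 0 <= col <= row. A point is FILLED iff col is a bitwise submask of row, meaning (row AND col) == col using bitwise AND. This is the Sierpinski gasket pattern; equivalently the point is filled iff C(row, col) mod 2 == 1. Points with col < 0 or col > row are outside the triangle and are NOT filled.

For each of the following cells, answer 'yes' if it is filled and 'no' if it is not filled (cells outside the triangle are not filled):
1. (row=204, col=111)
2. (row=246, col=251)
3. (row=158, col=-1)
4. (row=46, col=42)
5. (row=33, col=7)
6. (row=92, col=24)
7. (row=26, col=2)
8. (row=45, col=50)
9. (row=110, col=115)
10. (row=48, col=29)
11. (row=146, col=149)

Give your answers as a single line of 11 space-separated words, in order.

Answer: no no no yes no yes yes no no no no

Derivation:
(204,111): row=0b11001100, col=0b1101111, row AND col = 0b1001100 = 76; 76 != 111 -> empty
(246,251): col outside [0, 246] -> not filled
(158,-1): col outside [0, 158] -> not filled
(46,42): row=0b101110, col=0b101010, row AND col = 0b101010 = 42; 42 == 42 -> filled
(33,7): row=0b100001, col=0b111, row AND col = 0b1 = 1; 1 != 7 -> empty
(92,24): row=0b1011100, col=0b11000, row AND col = 0b11000 = 24; 24 == 24 -> filled
(26,2): row=0b11010, col=0b10, row AND col = 0b10 = 2; 2 == 2 -> filled
(45,50): col outside [0, 45] -> not filled
(110,115): col outside [0, 110] -> not filled
(48,29): row=0b110000, col=0b11101, row AND col = 0b10000 = 16; 16 != 29 -> empty
(146,149): col outside [0, 146] -> not filled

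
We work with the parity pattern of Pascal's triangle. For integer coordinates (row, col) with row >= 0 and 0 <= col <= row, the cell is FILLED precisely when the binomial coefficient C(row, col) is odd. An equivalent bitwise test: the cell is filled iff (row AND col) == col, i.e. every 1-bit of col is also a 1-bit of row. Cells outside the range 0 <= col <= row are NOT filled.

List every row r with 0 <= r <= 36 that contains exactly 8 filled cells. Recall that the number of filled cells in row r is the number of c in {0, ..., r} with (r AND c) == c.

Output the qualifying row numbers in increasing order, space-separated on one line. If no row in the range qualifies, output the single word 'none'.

Row r has 2^popcount(r) filled cells, so we need popcount(r) = log2(8) = 3.
Scan r = 0..36 and keep those with exactly 3 one-bits:
r=0=0 popcount=0 -> skip
r=1=1 popcount=1 -> skip
r=2=10 popcount=1 -> skip
r=3=11 popcount=2 -> skip
r=4=100 popcount=1 -> skip
r=5=101 popcount=2 -> skip
r=6=110 popcount=2 -> skip
r=7=111 popcount=3 -> KEEP
r=8=1000 popcount=1 -> skip
r=9=1001 popcount=2 -> skip
r=10=1010 popcount=2 -> skip
r=11=1011 popcount=3 -> KEEP
r=12=1100 popcount=2 -> skip
r=13=1101 popcount=3 -> KEEP
r=14=1110 popcount=3 -> KEEP
r=15=1111 popcount=4 -> skip
r=16=10000 popcount=1 -> skip
r=17=10001 popcount=2 -> skip
r=18=10010 popcount=2 -> skip
r=19=10011 popcount=3 -> KEEP
r=20=10100 popcount=2 -> skip
r=21=10101 popcount=3 -> KEEP
r=22=10110 popcount=3 -> KEEP
r=23=10111 popcount=4 -> skip
r=24=11000 popcount=2 -> skip
r=25=11001 popcount=3 -> KEEP
r=26=11010 popcount=3 -> KEEP
r=27=11011 popcount=4 -> skip
r=28=11100 popcount=3 -> KEEP
r=29=11101 popcount=4 -> skip
r=30=11110 popcount=4 -> skip
r=31=11111 popcount=5 -> skip
r=32=100000 popcount=1 -> skip
r=33=100001 popcount=2 -> skip
r=34=100010 popcount=2 -> skip
r=35=100011 popcount=3 -> KEEP
r=36=100100 popcount=2 -> skip
Kept rows: 7 11 13 14 19 21 22 25 26 28 35

Answer: 7 11 13 14 19 21 22 25 26 28 35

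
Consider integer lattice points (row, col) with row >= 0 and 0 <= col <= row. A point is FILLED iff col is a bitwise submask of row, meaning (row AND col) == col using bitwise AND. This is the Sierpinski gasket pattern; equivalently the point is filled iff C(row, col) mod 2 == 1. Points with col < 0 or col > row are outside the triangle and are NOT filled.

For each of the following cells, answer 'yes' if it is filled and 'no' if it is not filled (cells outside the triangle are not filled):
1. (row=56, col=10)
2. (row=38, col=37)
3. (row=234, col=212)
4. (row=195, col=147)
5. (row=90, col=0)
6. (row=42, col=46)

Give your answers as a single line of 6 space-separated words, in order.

Answer: no no no no yes no

Derivation:
(56,10): row=0b111000, col=0b1010, row AND col = 0b1000 = 8; 8 != 10 -> empty
(38,37): row=0b100110, col=0b100101, row AND col = 0b100100 = 36; 36 != 37 -> empty
(234,212): row=0b11101010, col=0b11010100, row AND col = 0b11000000 = 192; 192 != 212 -> empty
(195,147): row=0b11000011, col=0b10010011, row AND col = 0b10000011 = 131; 131 != 147 -> empty
(90,0): row=0b1011010, col=0b0, row AND col = 0b0 = 0; 0 == 0 -> filled
(42,46): col outside [0, 42] -> not filled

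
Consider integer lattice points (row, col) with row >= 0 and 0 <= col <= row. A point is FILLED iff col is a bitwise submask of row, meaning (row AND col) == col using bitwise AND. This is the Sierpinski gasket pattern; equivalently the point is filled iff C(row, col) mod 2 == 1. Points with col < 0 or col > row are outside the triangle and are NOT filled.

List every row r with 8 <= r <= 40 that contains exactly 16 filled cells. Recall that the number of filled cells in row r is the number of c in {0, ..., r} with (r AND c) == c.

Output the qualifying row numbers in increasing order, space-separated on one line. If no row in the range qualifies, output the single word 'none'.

Answer: 15 23 27 29 30 39

Derivation:
Row r has 2^popcount(r) filled cells, so we need popcount(r) = log2(16) = 4.
Scan r = 8..40 and keep those with exactly 4 one-bits:
r=8=1000 popcount=1 -> skip
r=9=1001 popcount=2 -> skip
r=10=1010 popcount=2 -> skip
r=11=1011 popcount=3 -> skip
r=12=1100 popcount=2 -> skip
r=13=1101 popcount=3 -> skip
r=14=1110 popcount=3 -> skip
r=15=1111 popcount=4 -> KEEP
r=16=10000 popcount=1 -> skip
r=17=10001 popcount=2 -> skip
r=18=10010 popcount=2 -> skip
r=19=10011 popcount=3 -> skip
r=20=10100 popcount=2 -> skip
r=21=10101 popcount=3 -> skip
r=22=10110 popcount=3 -> skip
r=23=10111 popcount=4 -> KEEP
r=24=11000 popcount=2 -> skip
r=25=11001 popcount=3 -> skip
r=26=11010 popcount=3 -> skip
r=27=11011 popcount=4 -> KEEP
r=28=11100 popcount=3 -> skip
r=29=11101 popcount=4 -> KEEP
r=30=11110 popcount=4 -> KEEP
r=31=11111 popcount=5 -> skip
r=32=100000 popcount=1 -> skip
r=33=100001 popcount=2 -> skip
r=34=100010 popcount=2 -> skip
r=35=100011 popcount=3 -> skip
r=36=100100 popcount=2 -> skip
r=37=100101 popcount=3 -> skip
r=38=100110 popcount=3 -> skip
r=39=100111 popcount=4 -> KEEP
r=40=101000 popcount=2 -> skip
Kept rows: 15 23 27 29 30 39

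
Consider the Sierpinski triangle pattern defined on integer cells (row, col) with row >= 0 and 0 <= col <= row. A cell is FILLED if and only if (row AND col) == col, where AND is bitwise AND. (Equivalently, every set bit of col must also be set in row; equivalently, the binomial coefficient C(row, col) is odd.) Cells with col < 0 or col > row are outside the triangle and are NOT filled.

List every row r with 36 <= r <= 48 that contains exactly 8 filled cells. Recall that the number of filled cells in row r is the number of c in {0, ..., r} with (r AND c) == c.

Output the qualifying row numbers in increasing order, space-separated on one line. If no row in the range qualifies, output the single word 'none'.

Row r has 2^popcount(r) filled cells, so we need popcount(r) = log2(8) = 3.
Scan r = 36..48 and keep those with exactly 3 one-bits:
r=36=100100 popcount=2 -> skip
r=37=100101 popcount=3 -> KEEP
r=38=100110 popcount=3 -> KEEP
r=39=100111 popcount=4 -> skip
r=40=101000 popcount=2 -> skip
r=41=101001 popcount=3 -> KEEP
r=42=101010 popcount=3 -> KEEP
r=43=101011 popcount=4 -> skip
r=44=101100 popcount=3 -> KEEP
r=45=101101 popcount=4 -> skip
r=46=101110 popcount=4 -> skip
r=47=101111 popcount=5 -> skip
r=48=110000 popcount=2 -> skip
Kept rows: 37 38 41 42 44

Answer: 37 38 41 42 44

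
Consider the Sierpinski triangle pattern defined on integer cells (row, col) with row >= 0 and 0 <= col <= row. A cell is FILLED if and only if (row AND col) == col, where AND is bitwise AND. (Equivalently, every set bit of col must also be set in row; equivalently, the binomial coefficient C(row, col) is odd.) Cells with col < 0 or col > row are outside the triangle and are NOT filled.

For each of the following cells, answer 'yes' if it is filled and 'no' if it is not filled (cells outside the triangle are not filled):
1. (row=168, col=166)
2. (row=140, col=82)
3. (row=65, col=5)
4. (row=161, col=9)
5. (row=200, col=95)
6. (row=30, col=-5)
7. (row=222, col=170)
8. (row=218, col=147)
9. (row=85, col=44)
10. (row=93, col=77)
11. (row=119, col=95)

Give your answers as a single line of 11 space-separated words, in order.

Answer: no no no no no no no no no yes no

Derivation:
(168,166): row=0b10101000, col=0b10100110, row AND col = 0b10100000 = 160; 160 != 166 -> empty
(140,82): row=0b10001100, col=0b1010010, row AND col = 0b0 = 0; 0 != 82 -> empty
(65,5): row=0b1000001, col=0b101, row AND col = 0b1 = 1; 1 != 5 -> empty
(161,9): row=0b10100001, col=0b1001, row AND col = 0b1 = 1; 1 != 9 -> empty
(200,95): row=0b11001000, col=0b1011111, row AND col = 0b1001000 = 72; 72 != 95 -> empty
(30,-5): col outside [0, 30] -> not filled
(222,170): row=0b11011110, col=0b10101010, row AND col = 0b10001010 = 138; 138 != 170 -> empty
(218,147): row=0b11011010, col=0b10010011, row AND col = 0b10010010 = 146; 146 != 147 -> empty
(85,44): row=0b1010101, col=0b101100, row AND col = 0b100 = 4; 4 != 44 -> empty
(93,77): row=0b1011101, col=0b1001101, row AND col = 0b1001101 = 77; 77 == 77 -> filled
(119,95): row=0b1110111, col=0b1011111, row AND col = 0b1010111 = 87; 87 != 95 -> empty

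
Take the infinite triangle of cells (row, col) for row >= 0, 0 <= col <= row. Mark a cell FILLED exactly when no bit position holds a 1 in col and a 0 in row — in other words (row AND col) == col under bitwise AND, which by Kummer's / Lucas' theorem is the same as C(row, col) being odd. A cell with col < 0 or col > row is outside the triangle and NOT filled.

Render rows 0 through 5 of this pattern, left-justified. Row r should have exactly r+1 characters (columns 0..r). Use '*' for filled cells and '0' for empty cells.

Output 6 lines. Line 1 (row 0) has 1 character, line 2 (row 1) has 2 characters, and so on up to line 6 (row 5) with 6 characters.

r0=0: *
r1=1: **
r2=10: *0*
r3=11: ****
r4=100: *000*
r5=101: **00**

Answer: *
**
*0*
****
*000*
**00**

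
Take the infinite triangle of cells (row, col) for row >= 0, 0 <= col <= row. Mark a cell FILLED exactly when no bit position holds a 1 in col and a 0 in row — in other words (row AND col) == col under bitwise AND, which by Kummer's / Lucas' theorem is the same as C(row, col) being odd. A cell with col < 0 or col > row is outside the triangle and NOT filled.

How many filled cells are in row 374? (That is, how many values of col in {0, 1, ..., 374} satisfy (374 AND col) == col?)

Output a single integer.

Answer: 64

Derivation:
374 in binary = 101110110
popcount(374) = number of 1-bits in 101110110 = 6
A col c satisfies (374 AND c) == c iff every set bit of c is also set in 374; each of the 6 set bits of 374 can independently be on or off in c.
count = 2^6 = 64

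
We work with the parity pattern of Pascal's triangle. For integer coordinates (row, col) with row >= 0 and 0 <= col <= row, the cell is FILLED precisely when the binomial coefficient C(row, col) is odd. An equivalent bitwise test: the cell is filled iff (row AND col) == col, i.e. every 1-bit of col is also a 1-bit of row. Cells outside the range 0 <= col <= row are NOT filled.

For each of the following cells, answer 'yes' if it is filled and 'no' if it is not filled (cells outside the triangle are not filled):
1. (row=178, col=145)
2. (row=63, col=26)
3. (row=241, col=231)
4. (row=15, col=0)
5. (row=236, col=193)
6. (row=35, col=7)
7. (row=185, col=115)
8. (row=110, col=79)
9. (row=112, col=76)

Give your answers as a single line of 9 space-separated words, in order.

(178,145): row=0b10110010, col=0b10010001, row AND col = 0b10010000 = 144; 144 != 145 -> empty
(63,26): row=0b111111, col=0b11010, row AND col = 0b11010 = 26; 26 == 26 -> filled
(241,231): row=0b11110001, col=0b11100111, row AND col = 0b11100001 = 225; 225 != 231 -> empty
(15,0): row=0b1111, col=0b0, row AND col = 0b0 = 0; 0 == 0 -> filled
(236,193): row=0b11101100, col=0b11000001, row AND col = 0b11000000 = 192; 192 != 193 -> empty
(35,7): row=0b100011, col=0b111, row AND col = 0b11 = 3; 3 != 7 -> empty
(185,115): row=0b10111001, col=0b1110011, row AND col = 0b110001 = 49; 49 != 115 -> empty
(110,79): row=0b1101110, col=0b1001111, row AND col = 0b1001110 = 78; 78 != 79 -> empty
(112,76): row=0b1110000, col=0b1001100, row AND col = 0b1000000 = 64; 64 != 76 -> empty

Answer: no yes no yes no no no no no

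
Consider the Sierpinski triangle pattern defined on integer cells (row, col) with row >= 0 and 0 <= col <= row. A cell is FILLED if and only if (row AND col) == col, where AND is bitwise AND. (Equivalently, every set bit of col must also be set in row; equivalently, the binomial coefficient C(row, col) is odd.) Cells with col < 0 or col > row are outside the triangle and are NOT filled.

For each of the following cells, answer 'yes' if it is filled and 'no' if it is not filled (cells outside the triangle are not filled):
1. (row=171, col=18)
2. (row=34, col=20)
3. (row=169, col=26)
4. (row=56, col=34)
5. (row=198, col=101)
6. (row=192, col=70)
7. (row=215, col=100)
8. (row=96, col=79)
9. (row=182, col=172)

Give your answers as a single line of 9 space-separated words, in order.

Answer: no no no no no no no no no

Derivation:
(171,18): row=0b10101011, col=0b10010, row AND col = 0b10 = 2; 2 != 18 -> empty
(34,20): row=0b100010, col=0b10100, row AND col = 0b0 = 0; 0 != 20 -> empty
(169,26): row=0b10101001, col=0b11010, row AND col = 0b1000 = 8; 8 != 26 -> empty
(56,34): row=0b111000, col=0b100010, row AND col = 0b100000 = 32; 32 != 34 -> empty
(198,101): row=0b11000110, col=0b1100101, row AND col = 0b1000100 = 68; 68 != 101 -> empty
(192,70): row=0b11000000, col=0b1000110, row AND col = 0b1000000 = 64; 64 != 70 -> empty
(215,100): row=0b11010111, col=0b1100100, row AND col = 0b1000100 = 68; 68 != 100 -> empty
(96,79): row=0b1100000, col=0b1001111, row AND col = 0b1000000 = 64; 64 != 79 -> empty
(182,172): row=0b10110110, col=0b10101100, row AND col = 0b10100100 = 164; 164 != 172 -> empty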